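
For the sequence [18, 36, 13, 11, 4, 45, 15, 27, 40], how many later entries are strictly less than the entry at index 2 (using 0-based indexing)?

2

The element at index 2 is 13.
Elements after it: 11, 4, 45, 15, 27, 40
Those smaller than 13: 11, 4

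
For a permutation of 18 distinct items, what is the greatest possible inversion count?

The maximum occurs when the array is in strictly decreasing order: every one of the C(18, 2) pairs is inverted.
C(18, 2) = 18·17/2 = 153

153 inversions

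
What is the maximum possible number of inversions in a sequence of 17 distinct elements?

A reversed (strictly descending) arrangement makes every pair an inversion, giving C(17, 2) inversions.
C(17, 2) = 17·16/2 = 136

136 inversions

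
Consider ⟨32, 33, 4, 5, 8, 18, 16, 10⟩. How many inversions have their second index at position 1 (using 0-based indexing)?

The element at index 1 is 33.
Elements before it: 32
None of them are larger than 33.

0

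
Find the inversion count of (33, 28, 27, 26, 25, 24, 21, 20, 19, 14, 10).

Element-by-element contributions:
33 → 28, 27, 26, 25, 24, 21, 20, 19, 14, 10 → 10
28 → 27, 26, 25, 24, 21, 20, 19, 14, 10 → 9
27 → 26, 25, 24, 21, 20, 19, 14, 10 → 8
26 → 25, 24, 21, 20, 19, 14, 10 → 7
25 → 24, 21, 20, 19, 14, 10 → 6
24 → 21, 20, 19, 14, 10 → 5
21 → 20, 19, 14, 10 → 4
20 → 19, 14, 10 → 3
19 → 14, 10 → 2
14 → 10 → 1
10 → none → 0
Sum: 10 + 9 + 8 + 7 + 6 + 5 + 4 + 3 + 2 + 1 + 0 = 55

55 inversions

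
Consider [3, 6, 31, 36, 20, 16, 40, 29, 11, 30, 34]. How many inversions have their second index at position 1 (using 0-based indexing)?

0

The element at index 1 is 6.
Elements before it: 3
None of them are larger than 6.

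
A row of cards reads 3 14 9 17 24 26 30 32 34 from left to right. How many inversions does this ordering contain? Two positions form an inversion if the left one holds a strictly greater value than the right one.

Inversions: 1

Element-by-element contributions:
3 → none → 0
14 → 9 → 1
9 → none → 0
17 → none → 0
24 → none → 0
26 → none → 0
30 → none → 0
32 → none → 0
34 → none → 0
Sum: 0 + 1 + 0 + 0 + 0 + 0 + 0 + 0 + 0 = 1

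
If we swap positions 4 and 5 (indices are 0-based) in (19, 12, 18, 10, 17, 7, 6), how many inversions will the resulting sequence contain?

Inversions: 17

Positions 4 and 5 hold 17 and 7; after swapping, the array is [19, 12, 18, 10, 7, 17, 6].
Sweep left to right; for each value list the smaller values that follow it:
19: 6
12: 3
18: 4
10: 2
7: 1
17: 1
6: 0
Sum: 6 + 3 + 4 + 2 + 1 + 1 + 0 = 17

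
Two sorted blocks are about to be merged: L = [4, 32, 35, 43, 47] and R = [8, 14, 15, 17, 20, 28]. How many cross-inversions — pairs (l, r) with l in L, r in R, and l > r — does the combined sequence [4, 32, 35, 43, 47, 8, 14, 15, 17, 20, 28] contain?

Take each right-half value and tally the left-half values above it:
r = 8: 32, 35, 43, 47 → 4
r = 14: 32, 35, 43, 47 → 4
r = 15: 32, 35, 43, 47 → 4
r = 17: 32, 35, 43, 47 → 4
r = 20: 32, 35, 43, 47 → 4
r = 28: 32, 35, 43, 47 → 4
Cross-inversions: 4 + 4 + 4 + 4 + 4 + 4 = 24

Split inversions: 24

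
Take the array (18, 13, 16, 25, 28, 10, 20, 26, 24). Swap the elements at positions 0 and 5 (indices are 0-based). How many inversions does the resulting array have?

8 inversions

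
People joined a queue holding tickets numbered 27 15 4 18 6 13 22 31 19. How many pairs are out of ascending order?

Sweep left to right; for each value list the smaller values that follow it:
27: 7
15: 3
4: 0
18: 2
6: 0
13: 0
22: 1
31: 1
19: 0
Sum: 7 + 3 + 0 + 2 + 0 + 0 + 1 + 1 + 0 = 14

14 inversions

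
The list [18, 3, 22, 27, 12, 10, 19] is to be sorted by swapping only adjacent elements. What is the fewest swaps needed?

Each adjacent swap fixes exactly one inversion, so the minimum swap count equals the number of inversions.
Count inversions — for each element, later elements that are smaller:
18: 3, 12, 10 → 3
3: none → 0
22: 12, 10, 19 → 3
27: 12, 10, 19 → 3
12: 10 → 1
10: none → 0
19: none → 0
Total inversions: 3 + 0 + 3 + 3 + 1 + 0 + 0 = 10

10 swaps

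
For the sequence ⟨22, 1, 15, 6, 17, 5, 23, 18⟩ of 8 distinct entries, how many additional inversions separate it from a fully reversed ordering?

Maximum inversions for 8 distinct elements is C(8, 2) = 8·7/2 = 28.
Current inversions — for each element, count later smaller elements:
22: 6
1: 0
15: 2
6: 1
17: 1
5: 0
23: 1
18: 0
Current total: 6 + 0 + 2 + 1 + 1 + 0 + 1 + 0 = 11
Shortfall: 28 − 11 = 17

17 inversions short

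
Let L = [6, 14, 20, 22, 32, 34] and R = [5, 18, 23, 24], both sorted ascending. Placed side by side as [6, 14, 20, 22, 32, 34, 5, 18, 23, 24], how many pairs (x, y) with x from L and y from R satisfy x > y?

14 split inversions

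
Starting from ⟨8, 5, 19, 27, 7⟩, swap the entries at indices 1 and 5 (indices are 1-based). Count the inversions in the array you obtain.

Positions 1 and 5 hold 8 and 7; after swapping, the array is [7, 5, 19, 27, 8].
Element-by-element contributions:
7: 1
5: 0
19: 1
27: 1
8: 0
Sum: 1 + 0 + 1 + 1 + 0 = 3

3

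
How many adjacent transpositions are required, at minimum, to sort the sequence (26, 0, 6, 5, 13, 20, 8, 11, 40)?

Minimum adjacent swaps = number of inversions (each swap of adjacent out-of-order elements removes one inversion and no swap can remove more).
Count inversions — for each element, later elements that are smaller:
26: 0, 6, 5, 13, 20, 8, 11 → 7
0: none → 0
6: 5 → 1
5: none → 0
13: 8, 11 → 2
20: 8, 11 → 2
8: none → 0
11: none → 0
40: none → 0
Total inversions: 7 + 0 + 1 + 0 + 2 + 2 + 0 + 0 + 0 = 12

There are 12 adjacent swaps.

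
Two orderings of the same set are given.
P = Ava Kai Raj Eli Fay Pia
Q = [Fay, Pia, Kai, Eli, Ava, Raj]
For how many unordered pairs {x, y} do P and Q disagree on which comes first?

Assign each item its position (1..6) in the first ordering, then rewrite the second ordering as that position sequence:
positions: Ava→1, Kai→2, Raj→3, Eli→4, Fay→5, Pia→6
second ordering as positions: [5, 6, 2, 4, 1, 3]
Discordant pairs = inversions in this position sequence.
5: 2, 4, 1, 3 → 4
6: 2, 4, 1, 3 → 4
2: 1 → 1
4: 1, 3 → 2
1: 0
3: 0
Total: 4 + 4 + 1 + 2 + 0 + 0 = 11

11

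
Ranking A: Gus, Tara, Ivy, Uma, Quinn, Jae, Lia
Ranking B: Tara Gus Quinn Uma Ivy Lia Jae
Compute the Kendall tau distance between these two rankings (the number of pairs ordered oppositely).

5 discordant pairs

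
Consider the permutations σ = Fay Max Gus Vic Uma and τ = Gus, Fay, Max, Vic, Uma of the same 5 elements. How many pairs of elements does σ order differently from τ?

2 discordant pairs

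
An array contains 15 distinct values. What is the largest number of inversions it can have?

105 inversions

A reversed (strictly descending) arrangement makes every pair an inversion, giving C(15, 2) inversions.
C(15, 2) = 15·14/2 = 105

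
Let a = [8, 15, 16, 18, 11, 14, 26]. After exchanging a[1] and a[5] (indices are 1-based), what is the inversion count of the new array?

7

Positions 1 and 5 hold 8 and 11; after swapping, the array is [11, 15, 16, 18, 8, 14, 26].
Element-by-element contributions:
11: 1
15: 2
16: 2
18: 2
8: 0
14: 0
26: 0
Sum: 1 + 2 + 2 + 2 + 0 + 0 + 0 = 7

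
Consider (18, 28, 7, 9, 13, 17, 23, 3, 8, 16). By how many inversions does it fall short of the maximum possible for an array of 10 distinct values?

19 inversions short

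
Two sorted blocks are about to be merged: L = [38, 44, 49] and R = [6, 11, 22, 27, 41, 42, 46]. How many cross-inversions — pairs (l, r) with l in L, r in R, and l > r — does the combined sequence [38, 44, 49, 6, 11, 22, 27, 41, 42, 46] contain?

17

Count, for every r in R, how many entries of L exceed r:
r = 6: 38, 44, 49 → 3
r = 11: 38, 44, 49 → 3
r = 22: 38, 44, 49 → 3
r = 27: 38, 44, 49 → 3
r = 41: 44, 49 → 2
r = 42: 44, 49 → 2
r = 46: 49 → 1
Cross-inversions: 3 + 3 + 3 + 3 + 2 + 2 + 1 = 17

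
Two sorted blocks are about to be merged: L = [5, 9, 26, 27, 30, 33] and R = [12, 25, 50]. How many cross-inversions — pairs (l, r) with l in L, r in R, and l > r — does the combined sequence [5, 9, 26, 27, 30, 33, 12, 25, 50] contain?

8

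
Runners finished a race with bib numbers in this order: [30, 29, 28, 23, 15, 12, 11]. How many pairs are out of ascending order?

Count, for each position, how many later elements it exceeds:
30: 6
29: 5
28: 4
23: 3
15: 2
12: 1
11: 0
Sum: 6 + 5 + 4 + 3 + 2 + 1 + 0 = 21

21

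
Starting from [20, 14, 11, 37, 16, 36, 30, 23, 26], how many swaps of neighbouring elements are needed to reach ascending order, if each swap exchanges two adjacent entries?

Minimum adjacent swaps = number of inversions (each swap of adjacent out-of-order elements removes one inversion and no swap can remove more).
Count inversions — for each element, later elements that are smaller:
20: 14, 11, 16 → 3
14: 11 → 1
11: none → 0
37: 16, 36, 30, 23, 26 → 5
16: none → 0
36: 30, 23, 26 → 3
30: 23, 26 → 2
23: none → 0
26: none → 0
Total inversions: 3 + 1 + 0 + 5 + 0 + 3 + 2 + 0 + 0 = 14

There are 14 swaps.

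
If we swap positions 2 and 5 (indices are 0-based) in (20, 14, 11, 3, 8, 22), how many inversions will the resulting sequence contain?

There are 10 inversions.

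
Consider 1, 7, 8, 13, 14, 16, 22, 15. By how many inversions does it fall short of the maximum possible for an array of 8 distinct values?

Maximum inversions for 8 distinct elements is C(8, 2) = 8·7/2 = 28.
Current inversions — for each element, count later smaller elements:
1: 0
7: 0
8: 0
13: 0
14: 0
16: 1
22: 1
15: 0
Current total: 0 + 0 + 0 + 0 + 0 + 1 + 1 + 0 = 2
Shortfall: 28 − 2 = 26

26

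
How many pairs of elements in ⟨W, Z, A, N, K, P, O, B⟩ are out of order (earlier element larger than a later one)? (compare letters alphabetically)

Out-of-order pairs: 18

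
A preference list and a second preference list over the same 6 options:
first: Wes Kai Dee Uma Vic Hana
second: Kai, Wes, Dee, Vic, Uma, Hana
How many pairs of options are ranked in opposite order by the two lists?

Assign each item its position (1..6) in the first ordering, then rewrite the second ordering as that position sequence:
positions: Wes→1, Kai→2, Dee→3, Uma→4, Vic→5, Hana→6
second ordering as positions: [2, 1, 3, 5, 4, 6]
Discordant pairs = inversions in this position sequence.
2: 1 → 1
1: 0
3: 0
5: 4 → 1
4: 0
6: 0
Total: 1 + 0 + 0 + 1 + 0 + 0 = 2

2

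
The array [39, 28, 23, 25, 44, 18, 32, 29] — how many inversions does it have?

Sweep left to right; for each value list the smaller values that follow it:
39 → 28, 23, 25, 18, 32, 29 → 6
28 → 23, 25, 18 → 3
23 → 18 → 1
25 → 18 → 1
44 → 18, 32, 29 → 3
18 → none → 0
32 → 29 → 1
29 → none → 0
Sum: 6 + 3 + 1 + 1 + 3 + 0 + 1 + 0 = 15

There are 15 inversions.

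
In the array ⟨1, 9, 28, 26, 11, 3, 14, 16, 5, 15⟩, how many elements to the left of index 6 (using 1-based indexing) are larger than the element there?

The element at index 6 is 3.
Elements before it: 1, 9, 28, 26, 11
Those larger than 3: 9, 28, 26, 11

4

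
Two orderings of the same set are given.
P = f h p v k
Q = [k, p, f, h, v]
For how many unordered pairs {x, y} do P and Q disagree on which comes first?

Assign each item its position (1..5) in the first ordering, then rewrite the second ordering as that position sequence:
positions: f→1, h→2, p→3, v→4, k→5
second ordering as positions: [5, 3, 1, 2, 4]
Discordant pairs = inversions in this position sequence.
5: 3, 1, 2, 4 → 4
3: 1, 2 → 2
1: 0
2: 0
4: 0
Total: 4 + 2 + 0 + 0 + 0 = 6

6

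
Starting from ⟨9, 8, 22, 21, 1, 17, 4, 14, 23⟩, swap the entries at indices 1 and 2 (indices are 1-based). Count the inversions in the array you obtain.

15 inversions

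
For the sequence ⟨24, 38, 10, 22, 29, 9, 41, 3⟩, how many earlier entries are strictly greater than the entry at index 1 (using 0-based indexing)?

The element at index 1 is 38.
Elements before it: 24
None of them are larger than 38.

0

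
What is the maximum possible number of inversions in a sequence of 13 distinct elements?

There are 78 inversions.

A reversed (strictly descending) arrangement makes every pair an inversion, giving C(13, 2) inversions.
C(13, 2) = 13·12/2 = 78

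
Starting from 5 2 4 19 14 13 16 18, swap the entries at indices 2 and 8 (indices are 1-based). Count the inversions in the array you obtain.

16

Positions 2 and 8 hold 2 and 18; after swapping, the array is [5, 18, 4, 19, 14, 13, 16, 2].
Sweep left to right; for each value list the smaller values that follow it:
5: 2
18: 5
4: 1
19: 4
14: 2
13: 1
16: 1
2: 0
Sum: 2 + 5 + 1 + 4 + 2 + 1 + 1 + 0 = 16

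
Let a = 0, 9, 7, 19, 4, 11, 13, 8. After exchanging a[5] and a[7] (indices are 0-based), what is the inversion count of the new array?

9

Positions 5 and 7 hold 11 and 8; after swapping, the array is [0, 9, 7, 19, 4, 8, 13, 11].
For each element, count later entries that are smaller:
0 → none → 0
9 → 7, 4, 8 → 3
7 → 4 → 1
19 → 4, 8, 13, 11 → 4
4 → none → 0
8 → none → 0
13 → 11 → 1
11 → none → 0
Sum: 0 + 3 + 1 + 4 + 0 + 0 + 1 + 0 = 9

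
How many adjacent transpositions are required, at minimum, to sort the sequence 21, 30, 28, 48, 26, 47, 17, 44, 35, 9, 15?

Swaps: 34

Minimum adjacent swaps = number of inversions (each swap of adjacent out-of-order elements removes one inversion and no swap can remove more).
Count inversions — for each element, later elements that are smaller:
21: 17, 9, 15 → 3
30: 28, 26, 17, 9, 15 → 5
28: 26, 17, 9, 15 → 4
48: 26, 47, 17, 44, 35, 9, 15 → 7
26: 17, 9, 15 → 3
47: 17, 44, 35, 9, 15 → 5
17: 9, 15 → 2
44: 35, 9, 15 → 3
35: 9, 15 → 2
9: none → 0
15: none → 0
Total inversions: 3 + 5 + 4 + 7 + 3 + 5 + 2 + 3 + 2 + 0 + 0 = 34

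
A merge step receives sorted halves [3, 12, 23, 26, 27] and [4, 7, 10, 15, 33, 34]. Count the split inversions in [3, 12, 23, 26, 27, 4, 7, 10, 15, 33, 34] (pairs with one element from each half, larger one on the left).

15 cross-inversions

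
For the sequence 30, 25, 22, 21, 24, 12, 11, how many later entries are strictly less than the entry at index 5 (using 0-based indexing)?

The element at index 5 is 12.
Elements after it: 11
Those smaller than 12: 11

1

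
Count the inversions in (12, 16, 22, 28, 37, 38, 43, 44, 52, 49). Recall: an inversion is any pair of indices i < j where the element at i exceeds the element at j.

Out-of-order pairs: 1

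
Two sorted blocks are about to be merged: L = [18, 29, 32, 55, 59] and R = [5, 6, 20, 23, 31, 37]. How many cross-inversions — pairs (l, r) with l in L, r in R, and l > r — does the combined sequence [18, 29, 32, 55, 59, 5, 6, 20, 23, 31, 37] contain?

Count, for every r in R, how many entries of L exceed r:
r = 5: 18, 29, 32, 55, 59 → 5
r = 6: 18, 29, 32, 55, 59 → 5
r = 20: 29, 32, 55, 59 → 4
r = 23: 29, 32, 55, 59 → 4
r = 31: 32, 55, 59 → 3
r = 37: 55, 59 → 2
Cross-inversions: 5 + 5 + 4 + 4 + 3 + 2 = 23

There are 23 cross-inversions.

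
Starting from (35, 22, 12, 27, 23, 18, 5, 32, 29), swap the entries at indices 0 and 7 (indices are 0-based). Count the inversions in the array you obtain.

Inversions: 18

Positions 0 and 7 hold 35 and 32; after swapping, the array is [32, 22, 12, 27, 23, 18, 5, 35, 29].
Sweep left to right; for each value list the smaller values that follow it:
32 → 22, 12, 27, 23, 18, 5, 29 → 7
22 → 12, 18, 5 → 3
12 → 5 → 1
27 → 23, 18, 5 → 3
23 → 18, 5 → 2
18 → 5 → 1
5 → none → 0
35 → 29 → 1
29 → none → 0
Sum: 7 + 3 + 1 + 3 + 2 + 1 + 0 + 1 + 0 = 18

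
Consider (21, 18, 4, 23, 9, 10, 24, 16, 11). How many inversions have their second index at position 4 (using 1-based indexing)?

0

The element at index 4 is 23.
Elements before it: 21, 18, 4
None of them are larger than 23.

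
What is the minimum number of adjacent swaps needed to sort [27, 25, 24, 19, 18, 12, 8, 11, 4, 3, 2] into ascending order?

54 swaps

The minimum number of adjacent swaps to sort an array equals its inversion count, since every such swap removes exactly one inversion.
Count inversions — for each element, later elements that are smaller:
27: 25, 24, 19, 18, 12, 8, 11, 4, 3, 2 → 10
25: 24, 19, 18, 12, 8, 11, 4, 3, 2 → 9
24: 19, 18, 12, 8, 11, 4, 3, 2 → 8
19: 18, 12, 8, 11, 4, 3, 2 → 7
18: 12, 8, 11, 4, 3, 2 → 6
12: 8, 11, 4, 3, 2 → 5
8: 4, 3, 2 → 3
11: 4, 3, 2 → 3
4: 3, 2 → 2
3: 2 → 1
2: none → 0
Total inversions: 10 + 9 + 8 + 7 + 6 + 5 + 3 + 3 + 2 + 1 + 0 = 54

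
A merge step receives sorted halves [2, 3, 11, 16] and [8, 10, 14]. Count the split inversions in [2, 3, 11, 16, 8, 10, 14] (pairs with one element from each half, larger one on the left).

5

Count, for every r in R, how many entries of L exceed r:
r = 8: 11, 16 → 2
r = 10: 11, 16 → 2
r = 14: 16 → 1
Cross-inversions: 2 + 2 + 1 = 5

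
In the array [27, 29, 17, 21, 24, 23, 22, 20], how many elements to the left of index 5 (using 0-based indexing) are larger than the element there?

The element at index 5 is 23.
Elements before it: 27, 29, 17, 21, 24
Those larger than 23: 27, 29, 24

3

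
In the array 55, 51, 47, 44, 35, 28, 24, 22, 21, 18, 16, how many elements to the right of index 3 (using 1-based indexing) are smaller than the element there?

8 such elements

The element at index 3 is 47.
Elements after it: 44, 35, 28, 24, 22, 21, 18, 16
Those smaller than 47: 44, 35, 28, 24, 22, 21, 18, 16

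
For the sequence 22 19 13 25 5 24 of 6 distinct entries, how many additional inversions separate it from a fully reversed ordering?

7 inversions short

Maximum inversions for 6 distinct elements is C(6, 2) = 6·5/2 = 15.
Current inversions — for each element, count later smaller elements:
22: 3
19: 2
13: 1
25: 2
5: 0
24: 0
Current total: 3 + 2 + 1 + 2 + 0 + 0 = 8
Shortfall: 15 − 8 = 7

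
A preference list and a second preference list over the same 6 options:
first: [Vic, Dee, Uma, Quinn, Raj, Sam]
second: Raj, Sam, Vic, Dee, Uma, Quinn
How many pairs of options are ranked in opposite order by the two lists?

8 pairs

Assign each item its position (1..6) in the first ordering, then rewrite the second ordering as that position sequence:
positions: Vic→1, Dee→2, Uma→3, Quinn→4, Raj→5, Sam→6
second ordering as positions: [5, 6, 1, 2, 3, 4]
Discordant pairs = inversions in this position sequence.
5: 1, 2, 3, 4 → 4
6: 1, 2, 3, 4 → 4
1: 0
2: 0
3: 0
4: 0
Total: 4 + 4 + 0 + 0 + 0 + 0 = 8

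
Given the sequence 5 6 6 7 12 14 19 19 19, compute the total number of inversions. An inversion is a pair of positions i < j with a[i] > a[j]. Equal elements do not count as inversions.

0

For each element, count later entries that are smaller:
5: 0
6: 0
6: 0
7: 0
12: 0
14: 0
19: 0
19: 0
19: 0
Sum: 0 + 0 + 0 + 0 + 0 + 0 + 0 + 0 + 0 = 0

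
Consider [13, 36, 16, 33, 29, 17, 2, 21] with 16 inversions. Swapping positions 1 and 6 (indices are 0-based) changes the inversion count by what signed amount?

-9

Positions 1 and 6 hold 36 and 2; after swapping, the array is [13, 2, 16, 33, 29, 17, 36, 21].
Count, for each position, how many later elements it exceeds:
13 → 2 → 1
2 → none → 0
16 → none → 0
33 → 29, 17, 21 → 3
29 → 17, 21 → 2
17 → none → 0
36 → 21 → 1
21 → none → 0
Sum: 1 + 0 + 0 + 3 + 2 + 0 + 1 + 0 = 7
Change: 7 − 16 = -9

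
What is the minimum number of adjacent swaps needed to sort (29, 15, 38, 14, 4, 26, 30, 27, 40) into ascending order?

14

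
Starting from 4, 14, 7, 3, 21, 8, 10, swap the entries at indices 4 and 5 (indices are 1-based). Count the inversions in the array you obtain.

Positions 4 and 5 hold 3 and 21; after swapping, the array is [4, 14, 7, 21, 3, 8, 10].
Sweep left to right; for each value list the smaller values that follow it:
4: 1
14: 4
7: 1
21: 3
3: 0
8: 0
10: 0
Sum: 1 + 4 + 1 + 3 + 0 + 0 + 0 = 9

9 inversions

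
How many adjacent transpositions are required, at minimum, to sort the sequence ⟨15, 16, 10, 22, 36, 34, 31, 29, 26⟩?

The minimum number of adjacent swaps to sort an array equals its inversion count, since every such swap removes exactly one inversion.
Count inversions — for each element, later elements that are smaller:
15: 10 → 1
16: 10 → 1
10: none → 0
22: none → 0
36: 34, 31, 29, 26 → 4
34: 31, 29, 26 → 3
31: 29, 26 → 2
29: 26 → 1
26: none → 0
Total inversions: 1 + 1 + 0 + 0 + 4 + 3 + 2 + 1 + 0 = 12

12 swaps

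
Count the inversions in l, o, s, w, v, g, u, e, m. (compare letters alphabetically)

Sweep left to right; for each value list the smaller values that follow it:
l: 2
o: 3
s: 3
w: 5
v: 4
g: 1
u: 2
e: 0
m: 0
Sum: 2 + 3 + 3 + 5 + 4 + 1 + 2 + 0 + 0 = 20

20 inversions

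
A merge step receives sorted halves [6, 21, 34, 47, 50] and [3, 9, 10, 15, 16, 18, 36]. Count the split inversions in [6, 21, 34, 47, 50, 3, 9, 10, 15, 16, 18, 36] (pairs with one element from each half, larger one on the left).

Take each right-half value and tally the left-half values above it:
r = 3: 6, 21, 34, 47, 50 → 5
r = 9: 21, 34, 47, 50 → 4
r = 10: 21, 34, 47, 50 → 4
r = 15: 21, 34, 47, 50 → 4
r = 16: 21, 34, 47, 50 → 4
r = 18: 21, 34, 47, 50 → 4
r = 36: 47, 50 → 2
Cross-inversions: 5 + 4 + 4 + 4 + 4 + 4 + 2 = 27

27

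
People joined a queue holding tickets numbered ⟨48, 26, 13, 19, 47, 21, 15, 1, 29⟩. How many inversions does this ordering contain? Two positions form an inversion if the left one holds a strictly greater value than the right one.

Sweep left to right; for each value list the smaller values that follow it:
48 → 26, 13, 19, 47, 21, 15, 1, 29 → 8
26 → 13, 19, 21, 15, 1 → 5
13 → 1 → 1
19 → 15, 1 → 2
47 → 21, 15, 1, 29 → 4
21 → 15, 1 → 2
15 → 1 → 1
1 → none → 0
29 → none → 0
Sum: 8 + 5 + 1 + 2 + 4 + 2 + 1 + 0 + 0 = 23

23 inversions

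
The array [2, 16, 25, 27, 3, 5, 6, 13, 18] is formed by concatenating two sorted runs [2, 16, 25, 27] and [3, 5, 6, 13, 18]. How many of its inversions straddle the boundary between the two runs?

14

Take each right-half value and tally the left-half values above it:
r = 3: 16, 25, 27 → 3
r = 5: 16, 25, 27 → 3
r = 6: 16, 25, 27 → 3
r = 13: 16, 25, 27 → 3
r = 18: 25, 27 → 2
Cross-inversions: 3 + 3 + 3 + 3 + 2 = 14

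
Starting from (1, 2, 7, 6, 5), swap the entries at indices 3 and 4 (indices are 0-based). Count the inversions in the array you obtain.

Positions 3 and 4 hold 6 and 5; after swapping, the array is [1, 2, 7, 5, 6].
Element-by-element contributions:
1: 0
2: 0
7: 2
5: 0
6: 0
Sum: 0 + 0 + 2 + 0 + 0 = 2

2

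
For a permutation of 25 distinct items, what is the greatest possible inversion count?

Inversions: 300

A reversed (strictly descending) arrangement makes every pair an inversion, giving C(25, 2) inversions.
C(25, 2) = 25·24/2 = 300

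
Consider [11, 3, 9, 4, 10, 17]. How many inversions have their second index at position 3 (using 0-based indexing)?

2

The element at index 3 is 4.
Elements before it: 11, 3, 9
Those larger than 4: 11, 9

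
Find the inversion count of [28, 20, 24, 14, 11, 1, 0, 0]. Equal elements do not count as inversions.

26 inversions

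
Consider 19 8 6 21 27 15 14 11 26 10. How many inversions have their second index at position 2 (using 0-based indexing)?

The element at index 2 is 6.
Elements before it: 19, 8
Those larger than 6: 19, 8

2 such elements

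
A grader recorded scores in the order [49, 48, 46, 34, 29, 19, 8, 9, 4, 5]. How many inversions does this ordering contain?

43

Element-by-element contributions:
49: 9
48: 8
46: 7
34: 6
29: 5
19: 4
8: 2
9: 2
4: 0
5: 0
Sum: 9 + 8 + 7 + 6 + 5 + 4 + 2 + 2 + 0 + 0 = 43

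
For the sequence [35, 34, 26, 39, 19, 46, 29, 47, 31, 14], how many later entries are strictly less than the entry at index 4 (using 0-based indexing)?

The element at index 4 is 19.
Elements after it: 46, 29, 47, 31, 14
Those smaller than 19: 14

1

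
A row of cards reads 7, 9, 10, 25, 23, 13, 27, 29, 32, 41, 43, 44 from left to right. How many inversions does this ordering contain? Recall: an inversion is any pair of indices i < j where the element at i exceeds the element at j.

3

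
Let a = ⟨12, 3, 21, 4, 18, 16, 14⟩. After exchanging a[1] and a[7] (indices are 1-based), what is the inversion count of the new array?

Positions 1 and 7 hold 12 and 14; after swapping, the array is [14, 3, 21, 4, 18, 16, 12].
For each element, count later entries that are smaller:
14 → 3, 4, 12 → 3
3 → none → 0
21 → 4, 18, 16, 12 → 4
4 → none → 0
18 → 16, 12 → 2
16 → 12 → 1
12 → none → 0
Sum: 3 + 0 + 4 + 0 + 2 + 1 + 0 = 10

10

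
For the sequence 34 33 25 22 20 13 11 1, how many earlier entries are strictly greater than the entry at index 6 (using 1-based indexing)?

The element at index 6 is 13.
Elements before it: 34, 33, 25, 22, 20
Those larger than 13: 34, 33, 25, 22, 20

5 such elements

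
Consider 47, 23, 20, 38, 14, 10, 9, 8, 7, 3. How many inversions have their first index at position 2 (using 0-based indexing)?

6 such elements

The element at index 2 is 20.
Elements after it: 38, 14, 10, 9, 8, 7, 3
Those smaller than 20: 14, 10, 9, 8, 7, 3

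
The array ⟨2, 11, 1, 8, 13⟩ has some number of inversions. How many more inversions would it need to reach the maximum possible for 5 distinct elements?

7 inversions short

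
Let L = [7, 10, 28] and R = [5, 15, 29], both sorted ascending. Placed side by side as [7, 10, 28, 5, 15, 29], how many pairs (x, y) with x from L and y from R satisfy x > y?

Count, for every r in R, how many entries of L exceed r:
r = 5: 7, 10, 28 → 3
r = 15: 28 → 1
r = 29: none → 0
Cross-inversions: 3 + 1 + 0 = 4

There are 4 split inversions.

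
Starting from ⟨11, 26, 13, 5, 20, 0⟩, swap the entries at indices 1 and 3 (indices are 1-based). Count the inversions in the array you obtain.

Positions 1 and 3 hold 11 and 13; after swapping, the array is [13, 26, 11, 5, 20, 0].
Element-by-element contributions:
13: 3
26: 4
11: 2
5: 1
20: 1
0: 0
Sum: 3 + 4 + 2 + 1 + 1 + 0 = 11

11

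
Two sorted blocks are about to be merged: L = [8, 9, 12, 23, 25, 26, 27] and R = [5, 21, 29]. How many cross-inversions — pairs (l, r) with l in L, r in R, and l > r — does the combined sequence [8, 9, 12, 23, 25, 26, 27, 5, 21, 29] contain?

11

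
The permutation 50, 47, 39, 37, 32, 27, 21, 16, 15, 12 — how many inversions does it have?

45 out-of-order pairs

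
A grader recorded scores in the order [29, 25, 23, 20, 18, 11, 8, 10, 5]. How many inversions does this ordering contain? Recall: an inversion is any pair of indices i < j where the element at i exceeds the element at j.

Element-by-element contributions:
29: 8
25: 7
23: 6
20: 5
18: 4
11: 3
8: 1
10: 1
5: 0
Sum: 8 + 7 + 6 + 5 + 4 + 3 + 1 + 1 + 0 = 35

Inversions: 35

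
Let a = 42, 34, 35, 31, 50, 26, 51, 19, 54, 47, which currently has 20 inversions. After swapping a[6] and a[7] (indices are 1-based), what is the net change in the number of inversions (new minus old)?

+1

Positions 6 and 7 hold 26 and 51; after swapping, the array is [42, 34, 35, 31, 50, 51, 26, 19, 54, 47].
Sweep left to right; for each value list the smaller values that follow it:
42: 5
34: 3
35: 3
31: 2
50: 3
51: 3
26: 1
19: 0
54: 1
47: 0
Sum: 5 + 3 + 3 + 2 + 3 + 3 + 1 + 0 + 1 + 0 = 21
Change: 21 − 20 = +1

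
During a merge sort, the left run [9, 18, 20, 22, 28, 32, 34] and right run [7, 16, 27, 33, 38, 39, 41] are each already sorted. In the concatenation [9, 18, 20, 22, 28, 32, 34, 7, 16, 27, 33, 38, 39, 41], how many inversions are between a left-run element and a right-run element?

17 cross-inversions

Take each right-half value and tally the left-half values above it:
r = 7: 9, 18, 20, 22, 28, 32, 34 → 7
r = 16: 18, 20, 22, 28, 32, 34 → 6
r = 27: 28, 32, 34 → 3
r = 33: 34 → 1
r = 38: none → 0
r = 39: none → 0
r = 41: none → 0
Cross-inversions: 7 + 6 + 3 + 1 + 0 + 0 + 0 = 17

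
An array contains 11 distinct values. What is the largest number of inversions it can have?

55 inversions

The maximum occurs when the array is in strictly decreasing order: every one of the C(11, 2) pairs is inverted.
C(11, 2) = 11·10/2 = 55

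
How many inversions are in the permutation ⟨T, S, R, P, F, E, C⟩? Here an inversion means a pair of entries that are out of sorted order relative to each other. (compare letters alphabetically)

Element-by-element contributions:
T: 6
S: 5
R: 4
P: 3
F: 2
E: 1
C: 0
Sum: 6 + 5 + 4 + 3 + 2 + 1 + 0 = 21

21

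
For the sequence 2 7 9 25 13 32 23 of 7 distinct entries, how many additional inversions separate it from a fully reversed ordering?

18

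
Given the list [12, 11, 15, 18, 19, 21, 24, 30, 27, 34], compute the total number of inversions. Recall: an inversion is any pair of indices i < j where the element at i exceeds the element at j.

Count, for each position, how many later elements it exceeds:
12: 1
11: 0
15: 0
18: 0
19: 0
21: 0
24: 0
30: 1
27: 0
34: 0
Sum: 1 + 0 + 0 + 0 + 0 + 0 + 0 + 1 + 0 + 0 = 2

2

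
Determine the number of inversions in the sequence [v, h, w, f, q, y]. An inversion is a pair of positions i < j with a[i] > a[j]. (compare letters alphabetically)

6

Out-of-order index pairs (0-indexed):
(0,1): v > h
(0,3): v > f
(0,4): v > q
(1,3): h > f
(2,3): w > f
(2,4): w > q
That's 6 pairs.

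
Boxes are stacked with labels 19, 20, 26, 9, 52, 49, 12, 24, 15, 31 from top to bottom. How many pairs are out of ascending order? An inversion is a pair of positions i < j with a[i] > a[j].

Sweep left to right; for each value list the smaller values that follow it:
19 → 9, 12, 15 → 3
20 → 9, 12, 15 → 3
26 → 9, 12, 24, 15 → 4
9 → none → 0
52 → 49, 12, 24, 15, 31 → 5
49 → 12, 24, 15, 31 → 4
12 → none → 0
24 → 15 → 1
15 → none → 0
31 → none → 0
Sum: 3 + 3 + 4 + 0 + 5 + 4 + 0 + 1 + 0 + 0 = 20

20 inversions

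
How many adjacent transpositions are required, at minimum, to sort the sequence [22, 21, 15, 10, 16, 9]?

Each adjacent swap fixes exactly one inversion, so the minimum swap count equals the number of inversions.
Count inversions — for each element, later elements that are smaller:
22: 21, 15, 10, 16, 9 → 5
21: 15, 10, 16, 9 → 4
15: 10, 9 → 2
10: 9 → 1
16: 9 → 1
9: none → 0
Total inversions: 5 + 4 + 2 + 1 + 1 + 0 = 13

13 swaps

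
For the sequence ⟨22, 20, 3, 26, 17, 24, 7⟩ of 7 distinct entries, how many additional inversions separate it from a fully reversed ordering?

9

Maximum inversions for 7 distinct elements is C(7, 2) = 7·6/2 = 21.
Current inversions — for each element, count later smaller elements:
22: 4
20: 3
3: 0
26: 3
17: 1
24: 1
7: 0
Current total: 4 + 3 + 0 + 3 + 1 + 1 + 0 = 12
Shortfall: 21 − 12 = 9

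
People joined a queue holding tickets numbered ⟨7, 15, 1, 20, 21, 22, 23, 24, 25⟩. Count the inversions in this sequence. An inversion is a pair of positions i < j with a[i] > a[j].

2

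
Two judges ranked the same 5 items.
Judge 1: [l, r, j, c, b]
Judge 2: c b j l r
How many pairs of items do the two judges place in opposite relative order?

8

Assign each item its position (1..5) in the first ordering, then rewrite the second ordering as that position sequence:
positions: l→1, r→2, j→3, c→4, b→5
second ordering as positions: [4, 5, 3, 1, 2]
Discordant pairs = inversions in this position sequence.
4: 3, 1, 2 → 3
5: 3, 1, 2 → 3
3: 1, 2 → 2
1: 0
2: 0
Total: 3 + 3 + 2 + 0 + 0 = 8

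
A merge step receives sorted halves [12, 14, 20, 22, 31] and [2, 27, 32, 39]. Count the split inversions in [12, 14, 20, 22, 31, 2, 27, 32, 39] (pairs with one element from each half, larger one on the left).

6

Take each right-half value and tally the left-half values above it:
r = 2: 12, 14, 20, 22, 31 → 5
r = 27: 31 → 1
r = 32: none → 0
r = 39: none → 0
Cross-inversions: 5 + 1 + 0 + 0 = 6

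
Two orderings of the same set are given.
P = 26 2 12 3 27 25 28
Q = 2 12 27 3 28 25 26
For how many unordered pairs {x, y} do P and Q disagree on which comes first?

8 disagreeing pairs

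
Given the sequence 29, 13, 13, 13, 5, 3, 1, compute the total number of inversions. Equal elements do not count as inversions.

18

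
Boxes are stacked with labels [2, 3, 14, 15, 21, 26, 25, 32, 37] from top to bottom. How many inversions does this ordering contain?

1

Element-by-element contributions:
2: 0
3: 0
14: 0
15: 0
21: 0
26: 1
25: 0
32: 0
37: 0
Sum: 0 + 0 + 0 + 0 + 0 + 1 + 0 + 0 + 0 = 1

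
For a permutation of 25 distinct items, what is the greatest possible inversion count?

Inversions: 300

A reversed (strictly descending) arrangement makes every pair an inversion, giving C(25, 2) inversions.
C(25, 2) = 25·24/2 = 300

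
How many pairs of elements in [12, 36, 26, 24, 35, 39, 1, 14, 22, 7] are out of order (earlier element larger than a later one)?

Inversions: 28

For each element, count later entries that are smaller:
12: 2
36: 7
26: 5
24: 4
35: 4
39: 4
1: 0
14: 1
22: 1
7: 0
Sum: 2 + 7 + 5 + 4 + 4 + 4 + 0 + 1 + 1 + 0 = 28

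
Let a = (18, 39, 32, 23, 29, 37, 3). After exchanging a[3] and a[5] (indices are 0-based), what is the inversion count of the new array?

15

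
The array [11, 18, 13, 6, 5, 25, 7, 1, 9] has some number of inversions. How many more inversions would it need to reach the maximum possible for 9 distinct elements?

13 inversions short

Maximum inversions for 9 distinct elements is C(9, 2) = 9·8/2 = 36.
Current inversions — for each element, count later smaller elements:
11: 5
18: 6
13: 5
6: 2
5: 1
25: 3
7: 1
1: 0
9: 0
Current total: 5 + 6 + 5 + 2 + 1 + 3 + 1 + 0 + 0 = 23
Shortfall: 36 − 23 = 13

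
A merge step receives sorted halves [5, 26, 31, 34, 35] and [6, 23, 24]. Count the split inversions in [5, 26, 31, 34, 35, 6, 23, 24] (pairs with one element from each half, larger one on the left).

For each element r of the right run, count left-run elements greater than r:
r = 6: 26, 31, 34, 35 → 4
r = 23: 26, 31, 34, 35 → 4
r = 24: 26, 31, 34, 35 → 4
Cross-inversions: 4 + 4 + 4 = 12

Split inversions: 12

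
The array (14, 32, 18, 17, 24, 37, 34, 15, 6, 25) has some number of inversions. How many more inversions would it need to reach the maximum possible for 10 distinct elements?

23 inversions short

Maximum inversions for 10 distinct elements is C(10, 2) = 10·9/2 = 45.
Current inversions — for each element, count later smaller elements:
14: 1
32: 6
18: 3
17: 2
24: 2
37: 4
34: 3
15: 1
6: 0
25: 0
Current total: 1 + 6 + 3 + 2 + 2 + 4 + 3 + 1 + 0 + 0 = 22
Shortfall: 45 − 22 = 23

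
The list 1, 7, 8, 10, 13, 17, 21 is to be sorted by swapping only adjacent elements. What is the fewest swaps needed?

Each adjacent swap fixes exactly one inversion, so the minimum swap count equals the number of inversions.
Count inversions — for each element, later elements that are smaller:
1: none → 0
7: none → 0
8: none → 0
10: none → 0
13: none → 0
17: none → 0
21: none → 0
Total inversions: 0 + 0 + 0 + 0 + 0 + 0 + 0 = 0

0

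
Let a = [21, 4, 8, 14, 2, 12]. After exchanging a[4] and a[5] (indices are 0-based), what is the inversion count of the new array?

Positions 4 and 5 hold 2 and 12; after swapping, the array is [21, 4, 8, 14, 12, 2].
Count, for each position, how many later elements it exceeds:
21 → 4, 8, 14, 12, 2 → 5
4 → 2 → 1
8 → 2 → 1
14 → 12, 2 → 2
12 → 2 → 1
2 → none → 0
Sum: 5 + 1 + 1 + 2 + 1 + 0 = 10

10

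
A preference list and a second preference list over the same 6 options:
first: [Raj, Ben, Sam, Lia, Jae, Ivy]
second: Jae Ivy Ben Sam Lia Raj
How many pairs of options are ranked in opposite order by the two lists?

11 pairs

Assign each item its position (1..6) in the first ordering, then rewrite the second ordering as that position sequence:
positions: Raj→1, Ben→2, Sam→3, Lia→4, Jae→5, Ivy→6
second ordering as positions: [5, 6, 2, 3, 4, 1]
Discordant pairs = inversions in this position sequence.
5: 2, 3, 4, 1 → 4
6: 2, 3, 4, 1 → 4
2: 1 → 1
3: 1 → 1
4: 1 → 1
1: 0
Total: 4 + 4 + 1 + 1 + 1 + 0 = 11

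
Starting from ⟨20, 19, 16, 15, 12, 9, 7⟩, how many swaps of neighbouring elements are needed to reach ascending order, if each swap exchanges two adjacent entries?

Swaps: 21

Each adjacent swap fixes exactly one inversion, so the minimum swap count equals the number of inversions.
Count inversions — for each element, later elements that are smaller:
20: 19, 16, 15, 12, 9, 7 → 6
19: 16, 15, 12, 9, 7 → 5
16: 15, 12, 9, 7 → 4
15: 12, 9, 7 → 3
12: 9, 7 → 2
9: 7 → 1
7: none → 0
Total inversions: 6 + 5 + 4 + 3 + 2 + 1 + 0 = 21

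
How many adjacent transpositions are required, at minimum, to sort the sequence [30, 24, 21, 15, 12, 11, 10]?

There are 21 adjacent swaps.

Each adjacent swap fixes exactly one inversion, so the minimum swap count equals the number of inversions.
Count inversions — for each element, later elements that are smaller:
30: 24, 21, 15, 12, 11, 10 → 6
24: 21, 15, 12, 11, 10 → 5
21: 15, 12, 11, 10 → 4
15: 12, 11, 10 → 3
12: 11, 10 → 2
11: 10 → 1
10: none → 0
Total inversions: 6 + 5 + 4 + 3 + 2 + 1 + 0 = 21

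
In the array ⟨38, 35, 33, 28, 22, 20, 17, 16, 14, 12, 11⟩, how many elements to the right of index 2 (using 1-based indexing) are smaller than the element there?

9

The element at index 2 is 35.
Elements after it: 33, 28, 22, 20, 17, 16, 14, 12, 11
Those smaller than 35: 33, 28, 22, 20, 17, 16, 14, 12, 11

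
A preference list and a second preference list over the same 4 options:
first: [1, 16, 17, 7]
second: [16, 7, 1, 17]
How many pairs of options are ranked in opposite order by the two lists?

3 pairs

Assign each item its position (1..4) in the first ordering, then rewrite the second ordering as that position sequence:
positions: 1→1, 16→2, 17→3, 7→4
second ordering as positions: [2, 4, 1, 3]
Discordant pairs = inversions in this position sequence.
2: 1 → 1
4: 1, 3 → 2
1: 0
3: 0
Total: 1 + 2 + 0 + 0 = 3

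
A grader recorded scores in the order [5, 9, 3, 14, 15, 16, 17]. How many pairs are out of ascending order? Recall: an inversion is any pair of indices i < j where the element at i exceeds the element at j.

2 inversions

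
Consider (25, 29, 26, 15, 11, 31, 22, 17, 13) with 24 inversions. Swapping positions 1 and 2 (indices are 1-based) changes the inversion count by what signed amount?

Positions 1 and 2 hold 25 and 29; after swapping, the array is [29, 25, 26, 15, 11, 31, 22, 17, 13].
For each element, count later entries that are smaller:
29: 7
25: 5
26: 5
15: 2
11: 0
31: 3
22: 2
17: 1
13: 0
Sum: 7 + 5 + 5 + 2 + 0 + 3 + 2 + 1 + 0 = 25
Change: 25 − 24 = +1

+1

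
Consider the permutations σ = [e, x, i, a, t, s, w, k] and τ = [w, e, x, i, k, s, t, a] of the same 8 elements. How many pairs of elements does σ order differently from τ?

There are 12 discordant pairs.

Assign each item its position (1..8) in the first ordering, then rewrite the second ordering as that position sequence:
positions: e→1, x→2, i→3, a→4, t→5, s→6, w→7, k→8
second ordering as positions: [7, 1, 2, 3, 8, 6, 5, 4]
Discordant pairs = inversions in this position sequence.
7: 1, 2, 3, 6, 5, 4 → 6
1: 0
2: 0
3: 0
8: 6, 5, 4 → 3
6: 5, 4 → 2
5: 4 → 1
4: 0
Total: 6 + 0 + 0 + 0 + 3 + 2 + 1 + 0 = 12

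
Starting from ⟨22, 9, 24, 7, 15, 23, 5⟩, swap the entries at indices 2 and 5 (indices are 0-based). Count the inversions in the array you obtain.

12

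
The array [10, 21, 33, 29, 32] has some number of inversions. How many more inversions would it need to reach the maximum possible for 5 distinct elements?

8

Maximum inversions for 5 distinct elements is C(5, 2) = 5·4/2 = 10.
Current inversions — for each element, count later smaller elements:
10: 0
21: 0
33: 2
29: 0
32: 0
Current total: 0 + 0 + 2 + 0 + 0 = 2
Shortfall: 10 − 2 = 8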